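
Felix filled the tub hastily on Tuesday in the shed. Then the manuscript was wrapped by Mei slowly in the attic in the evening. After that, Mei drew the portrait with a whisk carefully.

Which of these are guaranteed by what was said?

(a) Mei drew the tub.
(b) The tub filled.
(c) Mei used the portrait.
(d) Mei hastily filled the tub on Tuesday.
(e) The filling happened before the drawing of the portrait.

(a) Not entailed — Mei drew the portrait, not the tub; the tub belongs to the filling event.
(b) Entailed — 'Felix filled the tub' is causative; it entails the inchoative 'the tub filled'.
(c) Not entailed — the portrait is the patient, not an instrument — Mei used a whisk.
(d) Not entailed — the passage has Felix filling the tub, not Mei.
(e) Entailed — the narrative places the filling before the drawing.

(b), (e)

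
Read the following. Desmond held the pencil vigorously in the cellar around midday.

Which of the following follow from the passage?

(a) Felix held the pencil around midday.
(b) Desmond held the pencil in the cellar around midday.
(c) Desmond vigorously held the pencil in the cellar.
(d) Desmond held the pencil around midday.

(a) Not entailed — the passage has Desmond holding the pencil, not Felix.
(b) Entailed — dropping 'vigorously' leaves a sub-description the original still satisfies.
(c) Entailed — dropping 'around midday' leaves a sub-description the original still satisfies.
(d) Entailed — dropping 'in the cellar', 'vigorously' leaves a sub-description the original still satisfies.

(b), (c), (d)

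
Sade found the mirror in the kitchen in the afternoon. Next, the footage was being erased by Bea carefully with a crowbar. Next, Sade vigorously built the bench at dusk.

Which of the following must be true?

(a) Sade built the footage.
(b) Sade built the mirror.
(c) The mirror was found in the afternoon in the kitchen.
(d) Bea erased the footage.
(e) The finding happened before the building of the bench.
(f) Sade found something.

(c), (e), (f)

(a) Not entailed — Sade built the bench, not the footage; the footage belongs to the erasing event.
(b) Not entailed — Sade built the bench, not the mirror; the mirror belongs to the finding event.
(c) Entailed — every conjunct here is already in the original finding event.
(d) Not entailed — 'was erasing' is progressive on an accomplishment; it does not entail the completed 'erased'.
(e) Entailed — the narrative places the finding before the building.
(f) Entailed — the original entails any weakening of itself; this just drops 'in the kitchen', 'in the afternoon' and generalizes the patient.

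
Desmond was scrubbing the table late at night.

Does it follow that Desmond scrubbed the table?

'scrub' is atelic; if Desmond was scrubbing the table, then Desmond scrubbed the table (for some time).

yes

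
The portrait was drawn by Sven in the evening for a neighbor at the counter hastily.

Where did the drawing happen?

at the counter

'at the counter' marks the location of the drawing event.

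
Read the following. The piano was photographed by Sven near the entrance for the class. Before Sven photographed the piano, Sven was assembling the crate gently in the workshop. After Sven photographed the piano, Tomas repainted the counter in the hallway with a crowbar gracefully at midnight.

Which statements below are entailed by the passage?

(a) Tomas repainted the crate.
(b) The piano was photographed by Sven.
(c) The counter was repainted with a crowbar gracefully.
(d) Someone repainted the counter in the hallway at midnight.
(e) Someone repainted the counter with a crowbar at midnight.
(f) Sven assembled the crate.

(a) Not entailed — Tomas repainted the counter, not the crate; the crate belongs to the assembling event.
(b) Entailed — dropping 'for the class', 'near the entrance' leaves a sub-description the original still satisfies.
(c) Entailed — dropping 'in the hallway', 'at midnight' and generalizing the agent leaves a sub-description the original still satisfies.
(d) Entailed — the original entails any weakening of itself; this just drops 'with a crowbar', 'gracefully' and generalizes the agent.
(e) Entailed — dropping 'in the hallway', 'gracefully' and generalizing the agent leaves a sub-description the original still satisfies.
(f) Not entailed — 'was assembling' is progressive on an accomplishment; it does not entail the completed 'assembled'.

(b), (c), (d), (e)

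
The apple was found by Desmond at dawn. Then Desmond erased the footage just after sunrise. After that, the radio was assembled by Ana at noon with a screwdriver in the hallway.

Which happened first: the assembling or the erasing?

The connectives place the erasing before the assembling.

the erasing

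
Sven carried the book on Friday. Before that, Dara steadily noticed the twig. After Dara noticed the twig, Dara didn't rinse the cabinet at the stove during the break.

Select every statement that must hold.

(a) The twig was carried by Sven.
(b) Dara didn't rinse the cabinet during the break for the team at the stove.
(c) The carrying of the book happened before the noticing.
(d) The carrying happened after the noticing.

(b), (d)

(a) Not entailed — Sven carried the book, not the twig; the twig belongs to the noticing event.
(b) Entailed — under negation, adding a further restriction is entailed: if no such rinsing event occurred, none occurred for the team either.
(c) Not entailed — the narrative places the noticing before the carrying, not after.
(d) Entailed — the narrative places the noticing before the carrying.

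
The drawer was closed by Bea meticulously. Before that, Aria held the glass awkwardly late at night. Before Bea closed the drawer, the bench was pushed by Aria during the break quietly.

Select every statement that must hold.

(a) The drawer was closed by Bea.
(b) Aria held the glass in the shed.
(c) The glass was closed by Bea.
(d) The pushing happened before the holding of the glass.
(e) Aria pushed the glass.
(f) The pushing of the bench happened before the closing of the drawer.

(a) Entailed — dropping 'meticulously' leaves a sub-description the original still satisfies.
(b) Not entailed — 'in the shed' adds information not in the original event.
(c) Not entailed — Bea closed the drawer, not the glass; the glass belongs to the holding event.
(d) Not entailed — the narrative doesn't order the pushing relative to the holding.
(e) Not entailed — Aria pushed the bench, not the glass; the glass belongs to the holding event.
(f) Entailed — the narrative places the pushing before the closing.

(a), (f)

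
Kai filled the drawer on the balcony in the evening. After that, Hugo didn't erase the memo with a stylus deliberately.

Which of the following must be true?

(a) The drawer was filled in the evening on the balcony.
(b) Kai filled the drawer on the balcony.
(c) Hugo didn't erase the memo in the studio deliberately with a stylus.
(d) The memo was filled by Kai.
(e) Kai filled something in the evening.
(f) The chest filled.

(a), (b), (c), (e)

(a) Entailed — this follows by dropping conjuncts from the filling event's description.
(b) Entailed — every conjunct here is already in the original filling event.
(c) Entailed — under negation, adding a further restriction is entailed: if no such erasing event occurred, none occurred in the studio either.
(d) Not entailed — Kai filled the drawer, not the memo; the memo belongs to the erasing event.
(e) Entailed — every conjunct here is already in the original filling event.
(f) Not entailed — the drawer is what filled, not the chest.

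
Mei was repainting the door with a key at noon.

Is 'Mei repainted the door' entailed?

no

'was repainting' is progressive; for an accomplishment like 'repaint the door', it doesn't entail completion.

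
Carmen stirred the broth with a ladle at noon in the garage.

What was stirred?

'the broth' marks the patient of the stirring event.

the broth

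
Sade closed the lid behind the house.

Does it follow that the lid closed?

yes

'Sade closed the lid' is the causative; it entails the inchoative 'the lid closed'.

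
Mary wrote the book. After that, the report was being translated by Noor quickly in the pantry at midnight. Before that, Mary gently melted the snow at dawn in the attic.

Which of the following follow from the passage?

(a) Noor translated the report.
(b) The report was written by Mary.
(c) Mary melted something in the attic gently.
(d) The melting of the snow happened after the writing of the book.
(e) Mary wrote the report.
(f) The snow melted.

(c), (f)

(a) Not entailed — 'was translating' is progressive on an accomplishment; it does not entail the completed 'translated'.
(b) Not entailed — Mary wrote the book, not the report; the report belongs to the translating event.
(c) Entailed — the original entails any weakening of itself; this just drops 'at dawn' and generalizes the patient.
(d) Not entailed — the narrative doesn't order the writing relative to the melting.
(e) Not entailed — Mary wrote the book, not the report; the report belongs to the translating event.
(f) Entailed — 'Mary melted the snow' is causative; it entails the inchoative 'the snow melted'.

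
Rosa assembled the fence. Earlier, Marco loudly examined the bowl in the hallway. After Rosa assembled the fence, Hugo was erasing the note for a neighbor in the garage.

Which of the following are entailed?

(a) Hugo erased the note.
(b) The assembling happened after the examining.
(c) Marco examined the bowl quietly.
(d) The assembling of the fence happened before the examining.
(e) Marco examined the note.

(b)

(a) Not entailed — 'was erasing' is progressive on an accomplishment; it does not entail the completed 'erased'.
(b) Entailed — the narrative places the examining before the assembling.
(c) Not entailed — 'quietly' adds a manner not in (and inconsistent with) the original.
(d) Not entailed — the narrative places the examining before the assembling, not after.
(e) Not entailed — Marco examined the bowl, not the note; the note belongs to the erasing event.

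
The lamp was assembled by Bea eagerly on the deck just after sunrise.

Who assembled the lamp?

Bea

'Bea' marks the agent of the assembling event.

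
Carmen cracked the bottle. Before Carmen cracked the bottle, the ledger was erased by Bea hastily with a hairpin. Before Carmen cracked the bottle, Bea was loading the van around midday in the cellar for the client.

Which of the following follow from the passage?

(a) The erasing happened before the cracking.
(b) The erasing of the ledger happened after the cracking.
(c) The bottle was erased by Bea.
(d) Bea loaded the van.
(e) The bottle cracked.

(a) Entailed — the narrative places the erasing before the cracking.
(b) Not entailed — the narrative places the erasing before the cracking, not after.
(c) Not entailed — Bea erased the ledger, not the bottle; the bottle belongs to the cracking event.
(d) Not entailed — 'was loading' is progressive on an accomplishment; it does not entail the completed 'loaded'.
(e) Entailed — 'Carmen cracked the bottle' is causative; it entails the inchoative 'the bottle cracked'.

(a), (e)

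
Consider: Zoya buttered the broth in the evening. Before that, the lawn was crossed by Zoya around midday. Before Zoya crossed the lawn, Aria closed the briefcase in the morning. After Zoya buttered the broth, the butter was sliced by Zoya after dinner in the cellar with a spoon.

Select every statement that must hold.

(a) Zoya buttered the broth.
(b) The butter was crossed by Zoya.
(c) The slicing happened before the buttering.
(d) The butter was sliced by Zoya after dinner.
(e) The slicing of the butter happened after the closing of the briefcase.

(a) Entailed — the original entails any weakening of itself; this just drops 'in the evening'.
(b) Not entailed — Zoya crossed the lawn, not the butter; the butter belongs to the slicing event.
(c) Not entailed — the narrative places the buttering before the slicing, not after.
(d) Entailed — every conjunct here is already in the original slicing event.
(e) Entailed — the narrative places the closing before the slicing.

(a), (d), (e)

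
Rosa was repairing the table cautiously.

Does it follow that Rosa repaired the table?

'was repairing' is progressive; for an accomplishment like 'repair the table', it doesn't entail completion.

no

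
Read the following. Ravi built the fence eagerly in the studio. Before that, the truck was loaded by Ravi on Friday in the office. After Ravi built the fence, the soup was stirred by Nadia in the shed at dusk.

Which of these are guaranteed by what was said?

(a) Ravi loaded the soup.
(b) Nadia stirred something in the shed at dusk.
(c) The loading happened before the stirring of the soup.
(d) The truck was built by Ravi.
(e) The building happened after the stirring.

(b), (c)

(a) Not entailed — Ravi loaded the truck, not the soup; the soup belongs to the stirring event.
(b) Entailed — the original entails any weakening of itself; this just generalizes the patient.
(c) Entailed — the narrative places the loading before the stirring.
(d) Not entailed — Ravi built the fence, not the truck; the truck belongs to the loading event.
(e) Not entailed — the narrative places the building before the stirring, not after.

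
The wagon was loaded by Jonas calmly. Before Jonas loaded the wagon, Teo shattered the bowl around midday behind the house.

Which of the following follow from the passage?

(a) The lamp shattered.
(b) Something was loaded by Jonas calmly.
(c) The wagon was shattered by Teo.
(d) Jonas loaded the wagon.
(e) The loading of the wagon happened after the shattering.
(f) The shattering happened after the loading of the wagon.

(a) Not entailed — the bowl is what shattered, not the lamp.
(b) Entailed — every conjunct here is already in the original loading event.
(c) Not entailed — Teo shattered the bowl, not the wagon; the wagon belongs to the loading event.
(d) Entailed — dropping 'calmly' leaves a sub-description the original still satisfies.
(e) Entailed — the narrative places the shattering before the loading.
(f) Not entailed — the narrative places the shattering before the loading, not after.

(b), (d), (e)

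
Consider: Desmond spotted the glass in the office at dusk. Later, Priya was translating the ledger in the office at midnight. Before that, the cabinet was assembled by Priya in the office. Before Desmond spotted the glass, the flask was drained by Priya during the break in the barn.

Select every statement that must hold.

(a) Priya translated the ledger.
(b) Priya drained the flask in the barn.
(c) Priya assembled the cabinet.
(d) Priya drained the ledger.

(b), (c)

(a) Not entailed — 'was translating' is progressive on an accomplishment; it does not entail the completed 'translated'.
(b) Entailed — the original entails any weakening of itself; this just drops 'during the break'.
(c) Entailed — this follows by dropping conjuncts from the assembling event's description.
(d) Not entailed — Priya drained the flask, not the ledger; the ledger belongs to the translating event.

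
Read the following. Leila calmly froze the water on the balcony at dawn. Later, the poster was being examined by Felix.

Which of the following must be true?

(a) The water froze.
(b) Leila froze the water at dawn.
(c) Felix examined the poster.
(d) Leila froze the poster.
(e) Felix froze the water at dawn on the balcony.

(a), (b), (c)

(a) Entailed — 'Leila froze the water' is causative; it entails the inchoative 'the water froze'.
(b) Entailed — dropping 'on the balcony', 'calmly' leaves a sub-description the original still satisfies.
(c) Entailed — 'examine' is an activity; 'was examining' entails that some examining happened, so 'examined' holds.
(d) Not entailed — Leila froze the water, not the poster; the poster belongs to the examining event.
(e) Not entailed — the passage has Leila freezing the water, not Felix.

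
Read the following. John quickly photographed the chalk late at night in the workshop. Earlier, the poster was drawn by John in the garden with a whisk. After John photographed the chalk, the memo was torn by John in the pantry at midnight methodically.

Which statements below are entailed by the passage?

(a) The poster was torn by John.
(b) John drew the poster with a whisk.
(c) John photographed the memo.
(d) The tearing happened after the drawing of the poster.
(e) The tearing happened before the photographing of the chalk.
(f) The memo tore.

(a) Not entailed — John tore the memo, not the poster; the poster belongs to the drawing event.
(b) Entailed — dropping 'in the garden' leaves a sub-description the original still satisfies.
(c) Not entailed — John photographed the chalk, not the memo; the memo belongs to the tearing event.
(d) Entailed — the narrative places the drawing before the tearing.
(e) Not entailed — the narrative places the photographing before the tearing, not after.
(f) Entailed — 'John tore the memo' is causative; it entails the inchoative 'the memo tore'.

(b), (d), (f)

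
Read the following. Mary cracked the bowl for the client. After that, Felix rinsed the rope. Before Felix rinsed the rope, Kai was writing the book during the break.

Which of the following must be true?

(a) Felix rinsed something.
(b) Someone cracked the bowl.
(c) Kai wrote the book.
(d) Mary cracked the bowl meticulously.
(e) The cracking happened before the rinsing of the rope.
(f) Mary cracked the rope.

(a) Entailed — the original entails any weakening of itself; this just generalizes the patient.
(b) Entailed — the original entails any weakening of itself; this just drops 'for the client' and generalizes the agent.
(c) Not entailed — 'was writing' is progressive on an accomplishment; it does not entail the completed 'wrote'.
(d) Not entailed — 'meticulously' adds information not in the original event.
(e) Entailed — the narrative places the cracking before the rinsing.
(f) Not entailed — Mary cracked the bowl, not the rope; the rope belongs to the rinsing event.

(a), (b), (e)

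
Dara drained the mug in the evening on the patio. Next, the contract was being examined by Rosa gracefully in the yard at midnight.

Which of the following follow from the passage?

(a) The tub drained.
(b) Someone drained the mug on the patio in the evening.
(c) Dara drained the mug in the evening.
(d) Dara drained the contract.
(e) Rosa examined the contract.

(a) Not entailed — the mug is what drained, not the tub.
(b) Entailed — every conjunct here is already in the original draining event.
(c) Entailed — the original entails any weakening of itself; this just drops 'on the patio'.
(d) Not entailed — Dara drained the mug, not the contract; the contract belongs to the examining event.
(e) Entailed — 'examine' is an activity; 'was examining' entails that some examining happened, so 'examined' holds.

(b), (c), (e)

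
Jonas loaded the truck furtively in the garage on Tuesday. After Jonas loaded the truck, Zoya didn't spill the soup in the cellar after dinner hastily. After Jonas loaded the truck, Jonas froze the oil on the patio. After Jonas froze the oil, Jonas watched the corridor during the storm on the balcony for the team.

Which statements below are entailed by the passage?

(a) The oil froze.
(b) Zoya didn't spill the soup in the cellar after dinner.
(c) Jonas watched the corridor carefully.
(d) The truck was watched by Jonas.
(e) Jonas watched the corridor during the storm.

(a) Entailed — 'Jonas froze the oil' is causative; it entails the inchoative 'the oil froze'.
(b) Not entailed — dropping 'hastily' under negation is not valid — the original leaves open that Zoya spilled the soup some other way.
(c) Not entailed — 'carefully' adds information not in the original event.
(d) Not entailed — Jonas watched the corridor, not the truck; the truck belongs to the loading event.
(e) Entailed — dropping 'for the team', 'on the balcony' leaves a sub-description the original still satisfies.

(a), (e)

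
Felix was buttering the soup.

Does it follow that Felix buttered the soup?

no

'was buttering' is progressive; for an accomplishment like 'butter the soup', it doesn't entail completion.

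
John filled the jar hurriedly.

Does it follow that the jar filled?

'John filled the jar' is the causative; it entails the inchoative 'the jar filled'.

yes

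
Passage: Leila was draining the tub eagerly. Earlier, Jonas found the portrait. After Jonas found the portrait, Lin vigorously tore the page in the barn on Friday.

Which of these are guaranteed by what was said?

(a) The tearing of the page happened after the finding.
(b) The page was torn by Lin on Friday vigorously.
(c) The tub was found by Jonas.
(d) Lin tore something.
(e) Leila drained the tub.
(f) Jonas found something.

(a) Entailed — the narrative places the finding before the tearing.
(b) Entailed — the original entails any weakening of itself; this just drops 'in the barn'.
(c) Not entailed — Jonas found the portrait, not the tub; the tub belongs to the draining event.
(d) Entailed — dropping 'on Friday', 'vigorously', 'in the barn' and generalizing the patient leaves a sub-description the original still satisfies.
(e) Not entailed — 'was draining' is progressive on an accomplishment; it does not entail the completed 'drained'.
(f) Entailed — every conjunct here is already in the original finding event.

(a), (b), (d), (f)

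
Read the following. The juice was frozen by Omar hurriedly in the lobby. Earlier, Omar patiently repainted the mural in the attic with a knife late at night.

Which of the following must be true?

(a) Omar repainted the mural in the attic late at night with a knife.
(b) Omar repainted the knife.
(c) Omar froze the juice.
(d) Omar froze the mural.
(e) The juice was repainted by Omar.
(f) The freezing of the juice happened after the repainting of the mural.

(a), (c), (f)

(a) Entailed — dropping 'patiently' leaves a sub-description the original still satisfies.
(b) Not entailed — the knife is the instrument, not what was repainted.
(c) Entailed — dropping 'hurriedly', 'in the lobby' leaves a sub-description the original still satisfies.
(d) Not entailed — Omar froze the juice, not the mural; the mural belongs to the repainting event.
(e) Not entailed — Omar repainted the mural, not the juice; the juice belongs to the freezing event.
(f) Entailed — the narrative places the repainting before the freezing.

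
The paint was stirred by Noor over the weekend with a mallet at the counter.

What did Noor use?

'with a mallet' marks the instrument of the stirring event.

a mallet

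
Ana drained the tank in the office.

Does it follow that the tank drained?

'Ana drained the tank' is the causative; it entails the inchoative 'the tank drained'.

yes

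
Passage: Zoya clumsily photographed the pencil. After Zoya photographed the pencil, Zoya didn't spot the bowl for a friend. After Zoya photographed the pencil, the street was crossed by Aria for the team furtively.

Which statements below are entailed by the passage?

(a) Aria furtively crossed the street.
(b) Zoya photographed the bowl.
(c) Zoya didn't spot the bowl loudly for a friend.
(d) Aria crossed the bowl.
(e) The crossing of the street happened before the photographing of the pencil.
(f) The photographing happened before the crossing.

(a), (c), (f)

(a) Entailed — dropping 'for the team' leaves a sub-description the original still satisfies.
(b) Not entailed — Zoya photographed the pencil, not the bowl; the bowl belongs to the spotting event.
(c) Entailed — under negation, adding a further restriction is entailed: if no such spotting event occurred, none occurred loudly either.
(d) Not entailed — Aria crossed the street, not the bowl; the bowl belongs to the spotting event.
(e) Not entailed — the narrative places the photographing before the crossing, not after.
(f) Entailed — the narrative places the photographing before the crossing.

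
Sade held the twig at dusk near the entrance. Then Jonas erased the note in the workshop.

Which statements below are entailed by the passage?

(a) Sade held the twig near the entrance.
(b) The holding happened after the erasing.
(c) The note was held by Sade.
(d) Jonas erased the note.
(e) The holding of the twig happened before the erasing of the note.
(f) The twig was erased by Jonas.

(a) Entailed — every conjunct here is already in the original holding event.
(b) Not entailed — the narrative places the holding before the erasing, not after.
(c) Not entailed — Sade held the twig, not the note; the note belongs to the erasing event.
(d) Entailed — the original entails any weakening of itself; this just drops 'in the workshop'.
(e) Entailed — the narrative places the holding before the erasing.
(f) Not entailed — Jonas erased the note, not the twig; the twig belongs to the holding event.

(a), (d), (e)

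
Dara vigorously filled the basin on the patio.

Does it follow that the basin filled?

yes

'Dara filled the basin' is the causative; it entails the inchoative 'the basin filled'.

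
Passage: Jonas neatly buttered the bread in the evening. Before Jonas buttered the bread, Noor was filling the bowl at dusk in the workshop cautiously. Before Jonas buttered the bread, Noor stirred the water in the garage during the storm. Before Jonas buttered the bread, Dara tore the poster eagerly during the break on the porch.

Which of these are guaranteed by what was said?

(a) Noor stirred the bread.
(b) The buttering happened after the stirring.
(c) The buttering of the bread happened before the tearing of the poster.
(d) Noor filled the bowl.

(b)

(a) Not entailed — Noor stirred the water, not the bread; the bread belongs to the buttering event.
(b) Entailed — the narrative places the stirring before the buttering.
(c) Not entailed — the narrative places the tearing before the buttering, not after.
(d) Not entailed — 'was filling' is progressive on an accomplishment; it does not entail the completed 'filled'.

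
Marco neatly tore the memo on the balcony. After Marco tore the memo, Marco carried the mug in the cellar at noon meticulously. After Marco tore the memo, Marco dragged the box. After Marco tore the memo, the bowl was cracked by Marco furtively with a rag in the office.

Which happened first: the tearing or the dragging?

the tearing

The connectives place the tearing before the dragging.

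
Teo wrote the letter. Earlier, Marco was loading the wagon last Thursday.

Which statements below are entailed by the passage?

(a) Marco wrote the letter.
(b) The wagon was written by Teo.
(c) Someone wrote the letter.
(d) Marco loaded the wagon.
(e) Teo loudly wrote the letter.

(c)

(a) Not entailed — the passage has Teo writing the letter, not Marco.
(b) Not entailed — Teo wrote the letter, not the wagon; the wagon belongs to the loading event.
(c) Entailed — this follows by dropping conjuncts from the writing event's description.
(d) Not entailed — 'was loading' is progressive on an accomplishment; it does not entail the completed 'loaded'.
(e) Not entailed — 'loudly' adds information not in the original event.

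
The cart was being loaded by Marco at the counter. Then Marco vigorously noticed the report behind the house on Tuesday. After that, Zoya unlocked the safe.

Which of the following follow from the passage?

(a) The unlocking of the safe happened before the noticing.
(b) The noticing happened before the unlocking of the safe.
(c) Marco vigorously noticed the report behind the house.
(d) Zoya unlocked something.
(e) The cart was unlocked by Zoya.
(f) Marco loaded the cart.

(a) Not entailed — the narrative places the noticing before the unlocking, not after.
(b) Entailed — the narrative places the noticing before the unlocking.
(c) Entailed — this follows by dropping conjuncts from the noticing event's description.
(d) Entailed — this follows by dropping conjuncts from the unlocking event's description.
(e) Not entailed — Zoya unlocked the safe, not the cart; the cart belongs to the loading event.
(f) Not entailed — 'was loading' is progressive on an accomplishment; it does not entail the completed 'loaded'.

(b), (c), (d)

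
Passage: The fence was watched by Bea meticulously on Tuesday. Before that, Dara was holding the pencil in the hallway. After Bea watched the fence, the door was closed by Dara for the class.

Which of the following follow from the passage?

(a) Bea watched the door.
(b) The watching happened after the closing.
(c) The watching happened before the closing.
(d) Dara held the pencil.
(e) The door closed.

(a) Not entailed — Bea watched the fence, not the door; the door belongs to the closing event.
(b) Not entailed — the narrative places the watching before the closing, not after.
(c) Entailed — the narrative places the watching before the closing.
(d) Entailed — 'hold' is an activity; 'was holding' entails that some holding happened, so 'held' holds.
(e) Entailed — 'Dara closed the door' is causative; it entails the inchoative 'the door closed'.

(c), (d), (e)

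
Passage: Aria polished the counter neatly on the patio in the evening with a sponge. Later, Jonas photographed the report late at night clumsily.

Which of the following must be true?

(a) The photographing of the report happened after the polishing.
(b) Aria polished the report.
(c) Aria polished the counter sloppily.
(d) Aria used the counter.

(a) Entailed — the narrative places the polishing before the photographing.
(b) Not entailed — Aria polished the counter, not the report; the report belongs to the photographing event.
(c) Not entailed — 'sloppily' adds a manner not in (and inconsistent with) the original.
(d) Not entailed — the counter is the patient, not an instrument — Aria used a sponge.

(a)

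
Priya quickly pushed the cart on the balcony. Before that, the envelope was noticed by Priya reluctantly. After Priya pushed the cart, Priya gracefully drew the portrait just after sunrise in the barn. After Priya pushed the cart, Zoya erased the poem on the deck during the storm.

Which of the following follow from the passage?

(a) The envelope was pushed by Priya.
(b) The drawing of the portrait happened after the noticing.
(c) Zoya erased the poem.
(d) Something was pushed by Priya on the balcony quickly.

(b), (c), (d)

(a) Not entailed — Priya pushed the cart, not the envelope; the envelope belongs to the noticing event.
(b) Entailed — the narrative places the noticing before the drawing.
(c) Entailed — this follows by dropping conjuncts from the erasing event's description.
(d) Entailed — the original entails any weakening of itself; this just generalizes the patient.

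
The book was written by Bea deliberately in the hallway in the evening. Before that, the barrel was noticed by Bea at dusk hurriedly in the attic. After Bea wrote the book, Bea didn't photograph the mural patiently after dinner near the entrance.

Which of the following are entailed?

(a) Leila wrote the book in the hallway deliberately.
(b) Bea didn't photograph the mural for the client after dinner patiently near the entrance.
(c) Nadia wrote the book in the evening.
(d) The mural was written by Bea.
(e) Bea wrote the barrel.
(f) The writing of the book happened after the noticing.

(a) Not entailed — the passage has Bea writing the book, not Leila.
(b) Entailed — under negation, adding a further restriction is entailed: if no such photographing event occurred, none occurred for the client either.
(c) Not entailed — the passage has Bea writing the book, not Nadia.
(d) Not entailed — Bea wrote the book, not the mural; the mural belongs to the photographing event.
(e) Not entailed — Bea wrote the book, not the barrel; the barrel belongs to the noticing event.
(f) Entailed — the narrative places the noticing before the writing.

(b), (f)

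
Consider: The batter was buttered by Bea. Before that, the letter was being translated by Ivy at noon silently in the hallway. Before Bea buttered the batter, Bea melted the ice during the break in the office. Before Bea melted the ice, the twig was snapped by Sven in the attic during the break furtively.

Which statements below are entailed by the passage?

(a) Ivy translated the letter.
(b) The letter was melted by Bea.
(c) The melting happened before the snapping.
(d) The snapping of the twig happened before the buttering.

(d)

(a) Not entailed — 'was translating' is progressive on an accomplishment; it does not entail the completed 'translated'.
(b) Not entailed — Bea melted the ice, not the letter; the letter belongs to the translating event.
(c) Not entailed — the narrative places the snapping before the melting, not after.
(d) Entailed — the narrative places the snapping before the buttering.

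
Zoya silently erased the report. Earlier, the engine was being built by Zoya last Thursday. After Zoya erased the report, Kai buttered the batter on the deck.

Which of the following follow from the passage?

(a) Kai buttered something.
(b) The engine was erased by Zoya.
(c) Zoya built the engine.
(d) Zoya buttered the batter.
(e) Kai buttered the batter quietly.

(a)

(a) Entailed — the original entails any weakening of itself; this just drops 'on the deck' and generalizes the patient.
(b) Not entailed — Zoya erased the report, not the engine; the engine belongs to the building event.
(c) Not entailed — 'was building' is progressive on an accomplishment; it does not entail the completed 'built'.
(d) Not entailed — the passage has Kai buttering the batter, not Zoya.
(e) Not entailed — 'quietly' adds information not in the original event.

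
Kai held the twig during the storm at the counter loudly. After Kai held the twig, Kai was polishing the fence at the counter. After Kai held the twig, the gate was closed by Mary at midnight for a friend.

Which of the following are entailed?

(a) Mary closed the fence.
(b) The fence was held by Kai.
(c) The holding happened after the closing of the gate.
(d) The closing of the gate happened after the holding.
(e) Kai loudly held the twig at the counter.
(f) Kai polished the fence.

(d), (e), (f)

(a) Not entailed — Mary closed the gate, not the fence; the fence belongs to the polishing event.
(b) Not entailed — Kai held the twig, not the fence; the fence belongs to the polishing event.
(c) Not entailed — the narrative places the holding before the closing, not after.
(d) Entailed — the narrative places the holding before the closing.
(e) Entailed — dropping 'during the storm' leaves a sub-description the original still satisfies.
(f) Entailed — 'polish' is an activity; 'was polishing' entails that some polishing happened, so 'polished' holds.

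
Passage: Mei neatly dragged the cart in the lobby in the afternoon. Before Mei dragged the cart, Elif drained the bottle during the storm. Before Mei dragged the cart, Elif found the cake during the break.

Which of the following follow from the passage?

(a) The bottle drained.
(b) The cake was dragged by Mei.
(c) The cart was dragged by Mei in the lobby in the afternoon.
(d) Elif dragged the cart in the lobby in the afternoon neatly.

(a), (c)

(a) Entailed — 'Elif drained the bottle' is causative; it entails the inchoative 'the bottle drained'.
(b) Not entailed — Mei dragged the cart, not the cake; the cake belongs to the finding event.
(c) Entailed — every conjunct here is already in the original dragging event.
(d) Not entailed — the passage has Mei dragging the cart, not Elif.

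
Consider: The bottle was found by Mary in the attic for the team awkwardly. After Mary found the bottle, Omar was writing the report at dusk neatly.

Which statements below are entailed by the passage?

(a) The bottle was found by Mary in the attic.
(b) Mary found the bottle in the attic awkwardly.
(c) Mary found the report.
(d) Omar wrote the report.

(a), (b)

(a) Entailed — every conjunct here is already in the original finding event.
(b) Entailed — the original entails any weakening of itself; this just drops 'for the team'.
(c) Not entailed — Mary found the bottle, not the report; the report belongs to the writing event.
(d) Not entailed — 'was writing' is progressive on an accomplishment; it does not entail the completed 'wrote'.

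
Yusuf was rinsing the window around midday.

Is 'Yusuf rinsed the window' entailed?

yes

'rinse' is atelic; if Yusuf was rinsing the window, then Yusuf rinsed the window (for some time).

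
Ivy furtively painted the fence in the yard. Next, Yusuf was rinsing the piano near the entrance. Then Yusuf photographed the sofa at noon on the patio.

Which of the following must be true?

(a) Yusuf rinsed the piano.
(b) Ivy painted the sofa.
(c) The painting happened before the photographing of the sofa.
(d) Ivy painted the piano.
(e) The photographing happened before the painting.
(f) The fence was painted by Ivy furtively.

(a) Entailed — 'rinse' is an activity; 'was rinsing' entails that some rinsing happened, so 'rinsed' holds.
(b) Not entailed — Ivy painted the fence, not the sofa; the sofa belongs to the photographing event.
(c) Entailed — the narrative places the painting before the photographing.
(d) Not entailed — Ivy painted the fence, not the piano; the piano belongs to the rinsing event.
(e) Not entailed — the narrative places the painting before the photographing, not after.
(f) Entailed — every conjunct here is already in the original painting event.

(a), (c), (f)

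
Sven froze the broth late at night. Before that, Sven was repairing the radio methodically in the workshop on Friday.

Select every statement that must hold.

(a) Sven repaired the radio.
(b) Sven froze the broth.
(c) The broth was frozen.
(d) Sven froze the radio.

(b), (c)

(a) Not entailed — 'was repairing' is progressive on an accomplishment; it does not entail the completed 'repaired'.
(b) Entailed — this follows by dropping conjuncts from the freezing event's description.
(c) Entailed — dropping 'late at night' and generalizing the agent leaves a sub-description the original still satisfies.
(d) Not entailed — Sven froze the broth, not the radio; the radio belongs to the repairing event.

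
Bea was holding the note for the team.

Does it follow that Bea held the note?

yes

'hold' is atelic; if Bea was holding the note, then Bea held the note (for some time).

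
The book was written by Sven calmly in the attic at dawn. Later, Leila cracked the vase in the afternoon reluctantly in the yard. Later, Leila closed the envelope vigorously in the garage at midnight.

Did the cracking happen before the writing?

The narrative orders the writing before the cracking.

no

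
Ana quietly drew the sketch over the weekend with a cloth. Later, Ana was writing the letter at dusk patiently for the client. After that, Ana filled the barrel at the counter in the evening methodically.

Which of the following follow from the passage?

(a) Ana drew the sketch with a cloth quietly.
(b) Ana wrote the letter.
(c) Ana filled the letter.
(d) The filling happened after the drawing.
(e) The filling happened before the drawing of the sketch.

(a), (d)

(a) Entailed — the original entails any weakening of itself; this just drops 'over the weekend'.
(b) Not entailed — 'was writing' is progressive on an accomplishment; it does not entail the completed 'wrote'.
(c) Not entailed — Ana filled the barrel, not the letter; the letter belongs to the writing event.
(d) Entailed — the narrative places the drawing before the filling.
(e) Not entailed — the narrative places the drawing before the filling, not after.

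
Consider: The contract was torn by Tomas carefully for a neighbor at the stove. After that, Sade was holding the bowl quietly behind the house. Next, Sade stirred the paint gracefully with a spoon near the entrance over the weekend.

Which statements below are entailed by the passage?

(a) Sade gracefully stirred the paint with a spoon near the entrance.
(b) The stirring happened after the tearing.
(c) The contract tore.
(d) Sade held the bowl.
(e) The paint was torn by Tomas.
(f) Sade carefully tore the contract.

(a) Entailed — this follows by dropping conjuncts from the stirring event's description.
(b) Entailed — the narrative places the tearing before the stirring.
(c) Entailed — 'Tomas tore the contract' is causative; it entails the inchoative 'the contract tore'.
(d) Entailed — 'hold' is an activity; 'was holding' entails that some holding happened, so 'held' holds.
(e) Not entailed — Tomas tore the contract, not the paint; the paint belongs to the stirring event.
(f) Not entailed — the passage has Tomas tearing the contract, not Sade.

(a), (b), (c), (d)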